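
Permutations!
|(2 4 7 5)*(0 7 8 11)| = 7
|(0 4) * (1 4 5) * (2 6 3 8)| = |(0 5 1 4)(2 6 3 8)| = 4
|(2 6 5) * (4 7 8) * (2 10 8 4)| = 10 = |(2 6 5 10 8)(4 7)|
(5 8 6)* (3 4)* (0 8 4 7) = (0 8 6 5 4 3 7) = [8, 1, 2, 7, 3, 4, 5, 0, 6]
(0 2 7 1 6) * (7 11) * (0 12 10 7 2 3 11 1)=[3, 6, 1, 11, 4, 5, 12, 0, 8, 9, 7, 2, 10]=(0 3 11 2 1 6 12 10 7)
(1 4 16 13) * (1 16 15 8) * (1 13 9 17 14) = [0, 4, 2, 3, 15, 5, 6, 7, 13, 17, 10, 11, 12, 16, 1, 8, 9, 14] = (1 4 15 8 13 16 9 17 14)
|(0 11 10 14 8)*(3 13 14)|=|(0 11 10 3 13 14 8)|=7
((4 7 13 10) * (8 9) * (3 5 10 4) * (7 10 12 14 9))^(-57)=((3 5 12 14 9 8 7 13 4 10))^(-57)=(3 14 7 10 12 8 4 5 9 13)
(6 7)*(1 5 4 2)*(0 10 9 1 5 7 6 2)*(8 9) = (0 10 8 9 1 7 2 5 4) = [10, 7, 5, 3, 0, 4, 6, 2, 9, 1, 8]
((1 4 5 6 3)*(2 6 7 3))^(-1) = ((1 4 5 7 3)(2 6))^(-1) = (1 3 7 5 4)(2 6)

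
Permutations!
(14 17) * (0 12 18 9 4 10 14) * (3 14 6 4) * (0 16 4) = (0 12 18 9 3 14 17 16 4 10 6) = [12, 1, 2, 14, 10, 5, 0, 7, 8, 3, 6, 11, 18, 13, 17, 15, 4, 16, 9]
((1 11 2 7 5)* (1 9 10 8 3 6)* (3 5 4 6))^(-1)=(1 6 4 7 2 11)(5 8 10 9)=((1 11 2 7 4 6)(5 9 10 8))^(-1)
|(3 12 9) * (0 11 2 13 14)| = |(0 11 2 13 14)(3 12 9)| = 15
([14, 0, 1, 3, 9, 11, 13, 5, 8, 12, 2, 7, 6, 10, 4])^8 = (0 2 13 12 4)(1 10 6 9 14)(5 7 11)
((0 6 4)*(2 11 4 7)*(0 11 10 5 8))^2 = (11)(0 7 10 8 6 2 5)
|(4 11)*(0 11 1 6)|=5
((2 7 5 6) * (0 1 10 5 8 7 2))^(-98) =((0 1 10 5 6)(7 8))^(-98) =(0 10 6 1 5)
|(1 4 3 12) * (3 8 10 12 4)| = 6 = |(1 3 4 8 10 12)|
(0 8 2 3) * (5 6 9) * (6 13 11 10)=[8, 1, 3, 0, 4, 13, 9, 7, 2, 5, 6, 10, 12, 11]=(0 8 2 3)(5 13 11 10 6 9)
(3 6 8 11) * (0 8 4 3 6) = [8, 1, 2, 0, 3, 5, 4, 7, 11, 9, 10, 6] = (0 8 11 6 4 3)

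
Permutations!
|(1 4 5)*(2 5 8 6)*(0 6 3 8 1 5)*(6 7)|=4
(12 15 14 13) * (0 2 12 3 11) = (0 2 12 15 14 13 3 11) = [2, 1, 12, 11, 4, 5, 6, 7, 8, 9, 10, 0, 15, 3, 13, 14]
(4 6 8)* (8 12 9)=[0, 1, 2, 3, 6, 5, 12, 7, 4, 8, 10, 11, 9]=(4 6 12 9 8)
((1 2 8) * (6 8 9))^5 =(9)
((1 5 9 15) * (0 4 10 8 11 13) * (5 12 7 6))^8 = (0 10 11)(1 12 7 6 5 9 15)(4 8 13)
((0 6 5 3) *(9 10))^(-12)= ((0 6 5 3)(9 10))^(-12)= (10)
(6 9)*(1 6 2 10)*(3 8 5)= (1 6 9 2 10)(3 8 5)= [0, 6, 10, 8, 4, 3, 9, 7, 5, 2, 1]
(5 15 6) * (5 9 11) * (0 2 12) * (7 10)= (0 2 12)(5 15 6 9 11)(7 10)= [2, 1, 12, 3, 4, 15, 9, 10, 8, 11, 7, 5, 0, 13, 14, 6]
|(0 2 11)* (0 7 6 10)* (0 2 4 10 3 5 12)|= |(0 4 10 2 11 7 6 3 5 12)|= 10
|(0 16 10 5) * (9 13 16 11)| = |(0 11 9 13 16 10 5)| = 7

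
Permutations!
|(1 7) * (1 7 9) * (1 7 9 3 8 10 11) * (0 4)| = 10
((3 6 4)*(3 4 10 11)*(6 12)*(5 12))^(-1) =(3 11 10 6 12 5)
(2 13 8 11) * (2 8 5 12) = (2 13 5 12)(8 11) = [0, 1, 13, 3, 4, 12, 6, 7, 11, 9, 10, 8, 2, 5]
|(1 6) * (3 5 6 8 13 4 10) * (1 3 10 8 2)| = 6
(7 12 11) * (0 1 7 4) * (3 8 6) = (0 1 7 12 11 4)(3 8 6) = [1, 7, 2, 8, 0, 5, 3, 12, 6, 9, 10, 4, 11]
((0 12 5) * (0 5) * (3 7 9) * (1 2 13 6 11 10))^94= ((0 12)(1 2 13 6 11 10)(3 7 9))^94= (1 11 13)(2 10 6)(3 7 9)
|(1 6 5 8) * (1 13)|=5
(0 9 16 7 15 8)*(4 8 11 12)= (0 9 16 7 15 11 12 4 8)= [9, 1, 2, 3, 8, 5, 6, 15, 0, 16, 10, 12, 4, 13, 14, 11, 7]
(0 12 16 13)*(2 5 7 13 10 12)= (0 2 5 7 13)(10 12 16)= [2, 1, 5, 3, 4, 7, 6, 13, 8, 9, 12, 11, 16, 0, 14, 15, 10]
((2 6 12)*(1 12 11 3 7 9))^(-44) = ((1 12 2 6 11 3 7 9))^(-44) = (1 11)(2 7)(3 12)(6 9)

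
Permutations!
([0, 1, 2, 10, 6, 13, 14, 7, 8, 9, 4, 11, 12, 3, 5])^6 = (3 13 5 14 6 4 10)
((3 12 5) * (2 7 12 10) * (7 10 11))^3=(2 10)(3 12 11 5 7)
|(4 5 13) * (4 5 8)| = 2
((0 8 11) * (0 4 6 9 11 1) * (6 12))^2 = (0 1 8)(4 6 11 12 9) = ((0 8 1)(4 12 6 9 11))^2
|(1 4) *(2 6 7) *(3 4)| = 3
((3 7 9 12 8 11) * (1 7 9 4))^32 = (1 4 7)(3 12 11 9 8)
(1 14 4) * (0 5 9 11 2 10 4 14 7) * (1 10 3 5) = (14)(0 1 7)(2 3 5 9 11)(4 10) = [1, 7, 3, 5, 10, 9, 6, 0, 8, 11, 4, 2, 12, 13, 14]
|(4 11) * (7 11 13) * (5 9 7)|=6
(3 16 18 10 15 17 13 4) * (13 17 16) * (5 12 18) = (3 13 4)(5 12 18 10 15 16) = [0, 1, 2, 13, 3, 12, 6, 7, 8, 9, 15, 11, 18, 4, 14, 16, 5, 17, 10]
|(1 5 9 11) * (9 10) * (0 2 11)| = 7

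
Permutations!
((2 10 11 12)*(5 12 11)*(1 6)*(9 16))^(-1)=((1 6)(2 10 5 12)(9 16))^(-1)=(1 6)(2 12 5 10)(9 16)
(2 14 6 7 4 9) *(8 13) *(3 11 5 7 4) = (2 14 6 4 9)(3 11 5 7)(8 13) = [0, 1, 14, 11, 9, 7, 4, 3, 13, 2, 10, 5, 12, 8, 6]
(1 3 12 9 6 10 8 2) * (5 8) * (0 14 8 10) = (0 14 8 2 1 3 12 9 6)(5 10) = [14, 3, 1, 12, 4, 10, 0, 7, 2, 6, 5, 11, 9, 13, 8]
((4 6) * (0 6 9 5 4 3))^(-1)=((0 6 3)(4 9 5))^(-1)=(0 3 6)(4 5 9)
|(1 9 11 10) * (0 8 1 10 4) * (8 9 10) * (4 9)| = 6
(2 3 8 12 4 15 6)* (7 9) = (2 3 8 12 4 15 6)(7 9) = [0, 1, 3, 8, 15, 5, 2, 9, 12, 7, 10, 11, 4, 13, 14, 6]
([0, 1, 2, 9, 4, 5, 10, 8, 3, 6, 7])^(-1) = [0, 1, 2, 8, 4, 5, 9, 10, 7, 3, 6]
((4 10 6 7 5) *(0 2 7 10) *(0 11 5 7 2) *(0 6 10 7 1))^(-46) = ((0 6 7 1)(4 11 5))^(-46) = (0 7)(1 6)(4 5 11)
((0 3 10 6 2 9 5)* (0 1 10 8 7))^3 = ((0 3 8 7)(1 10 6 2 9 5))^3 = (0 7 8 3)(1 2)(5 6)(9 10)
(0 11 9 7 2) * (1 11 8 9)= (0 8 9 7 2)(1 11)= [8, 11, 0, 3, 4, 5, 6, 2, 9, 7, 10, 1]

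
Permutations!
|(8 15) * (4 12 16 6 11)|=|(4 12 16 6 11)(8 15)|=10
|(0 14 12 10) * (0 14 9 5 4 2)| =|(0 9 5 4 2)(10 14 12)| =15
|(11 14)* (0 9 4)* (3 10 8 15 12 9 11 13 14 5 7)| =|(0 11 5 7 3 10 8 15 12 9 4)(13 14)| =22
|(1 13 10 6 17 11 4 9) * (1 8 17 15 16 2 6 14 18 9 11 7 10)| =28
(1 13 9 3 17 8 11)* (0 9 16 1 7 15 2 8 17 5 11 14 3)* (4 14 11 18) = (0 9)(1 13 16)(2 8 11 7 15)(3 5 18 4 14) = [9, 13, 8, 5, 14, 18, 6, 15, 11, 0, 10, 7, 12, 16, 3, 2, 1, 17, 4]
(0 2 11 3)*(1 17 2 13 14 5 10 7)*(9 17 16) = (0 13 14 5 10 7 1 16 9 17 2 11 3) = [13, 16, 11, 0, 4, 10, 6, 1, 8, 17, 7, 3, 12, 14, 5, 15, 9, 2]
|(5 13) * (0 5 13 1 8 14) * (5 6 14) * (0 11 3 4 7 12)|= 24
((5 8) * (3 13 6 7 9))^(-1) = (3 9 7 6 13)(5 8)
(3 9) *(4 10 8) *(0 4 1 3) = (0 4 10 8 1 3 9) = [4, 3, 2, 9, 10, 5, 6, 7, 1, 0, 8]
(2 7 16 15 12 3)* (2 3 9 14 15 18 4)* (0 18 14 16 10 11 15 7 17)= (0 18 4 2 17)(7 10 11 15 12 9 16 14)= [18, 1, 17, 3, 2, 5, 6, 10, 8, 16, 11, 15, 9, 13, 7, 12, 14, 0, 4]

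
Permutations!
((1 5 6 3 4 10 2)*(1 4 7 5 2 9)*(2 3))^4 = ((1 3 7 5 6 2 4 10 9))^4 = (1 6 9 5 10 7 4 3 2)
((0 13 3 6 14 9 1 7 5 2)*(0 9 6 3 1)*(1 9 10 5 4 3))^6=(14)(1 4)(3 7)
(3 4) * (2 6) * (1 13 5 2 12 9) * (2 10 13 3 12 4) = [0, 3, 6, 2, 12, 10, 4, 7, 8, 1, 13, 11, 9, 5] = (1 3 2 6 4 12 9)(5 10 13)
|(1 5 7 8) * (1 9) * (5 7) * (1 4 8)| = |(1 7)(4 8 9)| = 6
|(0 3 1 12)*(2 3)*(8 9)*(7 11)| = |(0 2 3 1 12)(7 11)(8 9)| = 10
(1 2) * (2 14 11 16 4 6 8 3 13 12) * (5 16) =(1 14 11 5 16 4 6 8 3 13 12 2) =[0, 14, 1, 13, 6, 16, 8, 7, 3, 9, 10, 5, 2, 12, 11, 15, 4]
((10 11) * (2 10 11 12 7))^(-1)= ((2 10 12 7))^(-1)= (2 7 12 10)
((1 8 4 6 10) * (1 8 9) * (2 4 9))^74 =((1 2 4 6 10 8 9))^74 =(1 10 2 8 4 9 6)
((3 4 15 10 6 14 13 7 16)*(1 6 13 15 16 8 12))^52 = ((1 6 14 15 10 13 7 8 12)(3 4 16))^52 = (1 8 13 15 6 12 7 10 14)(3 4 16)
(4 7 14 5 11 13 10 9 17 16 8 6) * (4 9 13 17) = (4 7 14 5 11 17 16 8 6 9)(10 13) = [0, 1, 2, 3, 7, 11, 9, 14, 6, 4, 13, 17, 12, 10, 5, 15, 8, 16]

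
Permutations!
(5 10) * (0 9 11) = (0 9 11)(5 10) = [9, 1, 2, 3, 4, 10, 6, 7, 8, 11, 5, 0]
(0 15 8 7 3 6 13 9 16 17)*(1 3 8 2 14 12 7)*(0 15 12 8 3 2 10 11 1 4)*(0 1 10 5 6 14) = (0 12 7 3 14 8 4 1 2)(5 6 13 9 16 17 15)(10 11) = [12, 2, 0, 14, 1, 6, 13, 3, 4, 16, 11, 10, 7, 9, 8, 5, 17, 15]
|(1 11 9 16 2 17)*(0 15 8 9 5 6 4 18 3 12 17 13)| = |(0 15 8 9 16 2 13)(1 11 5 6 4 18 3 12 17)| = 63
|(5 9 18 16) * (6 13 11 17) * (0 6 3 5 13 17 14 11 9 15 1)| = 28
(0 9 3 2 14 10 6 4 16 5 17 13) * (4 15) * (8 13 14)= (0 9 3 2 8 13)(4 16 5 17 14 10 6 15)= [9, 1, 8, 2, 16, 17, 15, 7, 13, 3, 6, 11, 12, 0, 10, 4, 5, 14]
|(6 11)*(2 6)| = 3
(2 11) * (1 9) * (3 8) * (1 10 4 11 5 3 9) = (2 5 3 8 9 10 4 11) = [0, 1, 5, 8, 11, 3, 6, 7, 9, 10, 4, 2]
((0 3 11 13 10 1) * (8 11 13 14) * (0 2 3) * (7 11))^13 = (1 13 2 10 3)(7 11 14 8)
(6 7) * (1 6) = [0, 6, 2, 3, 4, 5, 7, 1] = (1 6 7)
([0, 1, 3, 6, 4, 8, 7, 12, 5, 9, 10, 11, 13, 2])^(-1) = [0, 1, 13, 2, 4, 8, 3, 6, 5, 9, 10, 11, 7, 12]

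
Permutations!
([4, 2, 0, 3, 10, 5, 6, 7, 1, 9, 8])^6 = (10)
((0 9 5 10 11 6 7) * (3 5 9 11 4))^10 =((0 11 6 7)(3 5 10 4))^10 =(0 6)(3 10)(4 5)(7 11)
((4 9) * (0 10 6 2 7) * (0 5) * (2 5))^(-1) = (0 5 6 10)(2 7)(4 9)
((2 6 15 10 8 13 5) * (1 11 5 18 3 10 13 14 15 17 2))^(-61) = (1 5 11)(2 17 6)(3 8 15 18 10 14 13)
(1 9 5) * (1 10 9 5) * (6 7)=(1 5 10 9)(6 7)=[0, 5, 2, 3, 4, 10, 7, 6, 8, 1, 9]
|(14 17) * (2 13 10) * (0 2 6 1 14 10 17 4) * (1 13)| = |(0 2 1 14 4)(6 13 17 10)| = 20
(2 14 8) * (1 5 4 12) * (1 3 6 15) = [0, 5, 14, 6, 12, 4, 15, 7, 2, 9, 10, 11, 3, 13, 8, 1] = (1 5 4 12 3 6 15)(2 14 8)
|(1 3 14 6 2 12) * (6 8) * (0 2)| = 8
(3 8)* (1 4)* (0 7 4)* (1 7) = (0 1)(3 8)(4 7) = [1, 0, 2, 8, 7, 5, 6, 4, 3]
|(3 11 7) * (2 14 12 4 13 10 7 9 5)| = 11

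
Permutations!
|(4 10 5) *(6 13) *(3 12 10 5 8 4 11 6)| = 9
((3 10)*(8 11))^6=(11)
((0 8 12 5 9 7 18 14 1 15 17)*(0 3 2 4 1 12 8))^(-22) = ((1 15 17 3 2 4)(5 9 7 18 14 12))^(-22) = (1 17 2)(3 4 15)(5 7 14)(9 18 12)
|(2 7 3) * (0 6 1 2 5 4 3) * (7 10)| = |(0 6 1 2 10 7)(3 5 4)| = 6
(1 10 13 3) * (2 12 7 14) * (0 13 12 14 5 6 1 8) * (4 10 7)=(0 13 3 8)(1 7 5 6)(2 14)(4 10 12)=[13, 7, 14, 8, 10, 6, 1, 5, 0, 9, 12, 11, 4, 3, 2]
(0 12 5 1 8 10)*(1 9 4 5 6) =[12, 8, 2, 3, 5, 9, 1, 7, 10, 4, 0, 11, 6] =(0 12 6 1 8 10)(4 5 9)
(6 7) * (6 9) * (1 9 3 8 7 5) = (1 9 6 5)(3 8 7) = [0, 9, 2, 8, 4, 1, 5, 3, 7, 6]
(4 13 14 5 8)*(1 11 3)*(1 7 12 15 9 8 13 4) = (1 11 3 7 12 15 9 8)(5 13 14) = [0, 11, 2, 7, 4, 13, 6, 12, 1, 8, 10, 3, 15, 14, 5, 9]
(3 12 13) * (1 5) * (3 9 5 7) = (1 7 3 12 13 9 5) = [0, 7, 2, 12, 4, 1, 6, 3, 8, 5, 10, 11, 13, 9]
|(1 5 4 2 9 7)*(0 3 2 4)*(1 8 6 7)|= 6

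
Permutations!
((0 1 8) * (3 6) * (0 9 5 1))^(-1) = (1 5 9 8)(3 6) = ((1 8 9 5)(3 6))^(-1)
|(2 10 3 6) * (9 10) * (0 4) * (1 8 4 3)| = |(0 3 6 2 9 10 1 8 4)| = 9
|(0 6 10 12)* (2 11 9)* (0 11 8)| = |(0 6 10 12 11 9 2 8)| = 8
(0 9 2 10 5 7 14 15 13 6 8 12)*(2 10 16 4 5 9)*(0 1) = (0 2 16 4 5 7 14 15 13 6 8 12 1)(9 10) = [2, 0, 16, 3, 5, 7, 8, 14, 12, 10, 9, 11, 1, 6, 15, 13, 4]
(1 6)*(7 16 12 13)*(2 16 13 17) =(1 6)(2 16 12 17)(7 13) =[0, 6, 16, 3, 4, 5, 1, 13, 8, 9, 10, 11, 17, 7, 14, 15, 12, 2]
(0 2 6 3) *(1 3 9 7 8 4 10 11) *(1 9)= (0 2 6 1 3)(4 10 11 9 7 8)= [2, 3, 6, 0, 10, 5, 1, 8, 4, 7, 11, 9]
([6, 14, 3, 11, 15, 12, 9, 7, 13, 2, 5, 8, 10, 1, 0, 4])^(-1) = [14, 13, 9, 2, 15, 10, 0, 7, 11, 6, 12, 3, 5, 8, 1, 4]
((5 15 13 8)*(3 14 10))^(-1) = (3 10 14)(5 8 13 15)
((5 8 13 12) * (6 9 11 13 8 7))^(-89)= (5 6 11 12 7 9 13)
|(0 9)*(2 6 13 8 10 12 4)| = 14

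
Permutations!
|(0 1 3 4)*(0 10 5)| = 6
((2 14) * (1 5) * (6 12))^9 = (1 5)(2 14)(6 12)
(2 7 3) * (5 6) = [0, 1, 7, 2, 4, 6, 5, 3] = (2 7 3)(5 6)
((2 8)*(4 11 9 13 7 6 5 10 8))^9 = (2 8 10 5 6 7 13 9 11 4)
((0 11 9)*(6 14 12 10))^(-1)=(0 9 11)(6 10 12 14)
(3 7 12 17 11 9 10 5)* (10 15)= (3 7 12 17 11 9 15 10 5)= [0, 1, 2, 7, 4, 3, 6, 12, 8, 15, 5, 9, 17, 13, 14, 10, 16, 11]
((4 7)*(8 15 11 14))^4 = ((4 7)(8 15 11 14))^4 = (15)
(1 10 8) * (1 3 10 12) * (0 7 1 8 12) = (0 7 1)(3 10 12 8) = [7, 0, 2, 10, 4, 5, 6, 1, 3, 9, 12, 11, 8]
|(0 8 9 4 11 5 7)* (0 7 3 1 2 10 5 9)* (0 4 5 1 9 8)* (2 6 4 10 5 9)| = |(1 6 4 11 8 10)(2 5 3)| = 6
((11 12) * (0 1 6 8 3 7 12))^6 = (0 12 3 6)(1 11 7 8)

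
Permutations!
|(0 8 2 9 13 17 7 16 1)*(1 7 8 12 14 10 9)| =10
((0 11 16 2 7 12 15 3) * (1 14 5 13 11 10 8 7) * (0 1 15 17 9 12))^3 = (17)(0 7 8 10)(1 13 2)(3 5 16)(11 15 14)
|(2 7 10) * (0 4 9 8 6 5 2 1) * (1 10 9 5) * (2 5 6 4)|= 8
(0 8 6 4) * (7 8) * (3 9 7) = (0 3 9 7 8 6 4) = [3, 1, 2, 9, 0, 5, 4, 8, 6, 7]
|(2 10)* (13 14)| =2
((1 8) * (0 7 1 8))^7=(8)(0 7 1)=((8)(0 7 1))^7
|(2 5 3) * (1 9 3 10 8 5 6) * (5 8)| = |(1 9 3 2 6)(5 10)| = 10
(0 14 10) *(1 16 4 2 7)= (0 14 10)(1 16 4 2 7)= [14, 16, 7, 3, 2, 5, 6, 1, 8, 9, 0, 11, 12, 13, 10, 15, 4]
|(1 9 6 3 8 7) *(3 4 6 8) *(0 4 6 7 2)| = 7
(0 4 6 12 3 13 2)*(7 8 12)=(0 4 6 7 8 12 3 13 2)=[4, 1, 0, 13, 6, 5, 7, 8, 12, 9, 10, 11, 3, 2]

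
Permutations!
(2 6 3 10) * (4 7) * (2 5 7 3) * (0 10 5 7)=[10, 1, 6, 5, 3, 0, 2, 4, 8, 9, 7]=(0 10 7 4 3 5)(2 6)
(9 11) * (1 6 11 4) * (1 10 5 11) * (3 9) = (1 6)(3 9 4 10 5 11) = [0, 6, 2, 9, 10, 11, 1, 7, 8, 4, 5, 3]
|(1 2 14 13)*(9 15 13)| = 6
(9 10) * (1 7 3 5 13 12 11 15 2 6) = (1 7 3 5 13 12 11 15 2 6)(9 10) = [0, 7, 6, 5, 4, 13, 1, 3, 8, 10, 9, 15, 11, 12, 14, 2]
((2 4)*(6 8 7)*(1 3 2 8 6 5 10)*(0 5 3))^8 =(10)(2 7 4 3 8)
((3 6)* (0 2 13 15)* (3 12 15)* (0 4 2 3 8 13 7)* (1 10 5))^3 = (0 12 2 3 15 7 6 4)(8 13) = ((0 3 6 12 15 4 2 7)(1 10 5)(8 13))^3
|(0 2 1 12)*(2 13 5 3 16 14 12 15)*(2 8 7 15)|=|(0 13 5 3 16 14 12)(1 2)(7 15 8)|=42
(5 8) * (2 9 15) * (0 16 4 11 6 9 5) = (0 16 4 11 6 9 15 2 5 8) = [16, 1, 5, 3, 11, 8, 9, 7, 0, 15, 10, 6, 12, 13, 14, 2, 4]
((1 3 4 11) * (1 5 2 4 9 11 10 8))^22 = ((1 3 9 11 5 2 4 10 8))^22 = (1 5 8 11 10 9 4 3 2)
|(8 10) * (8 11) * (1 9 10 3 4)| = |(1 9 10 11 8 3 4)| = 7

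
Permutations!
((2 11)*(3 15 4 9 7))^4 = ((2 11)(3 15 4 9 7))^4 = (3 7 9 4 15)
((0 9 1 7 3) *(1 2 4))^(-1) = (0 3 7 1 4 2 9)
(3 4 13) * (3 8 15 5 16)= (3 4 13 8 15 5 16)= [0, 1, 2, 4, 13, 16, 6, 7, 15, 9, 10, 11, 12, 8, 14, 5, 3]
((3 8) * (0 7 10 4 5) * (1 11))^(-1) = (0 5 4 10 7)(1 11)(3 8) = ((0 7 10 4 5)(1 11)(3 8))^(-1)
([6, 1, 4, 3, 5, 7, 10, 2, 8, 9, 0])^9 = [0, 1, 4, 3, 5, 7, 6, 2, 8, 9, 10]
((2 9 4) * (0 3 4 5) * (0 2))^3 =(9)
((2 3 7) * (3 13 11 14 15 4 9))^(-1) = (2 7 3 9 4 15 14 11 13)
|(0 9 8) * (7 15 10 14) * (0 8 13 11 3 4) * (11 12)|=|(0 9 13 12 11 3 4)(7 15 10 14)|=28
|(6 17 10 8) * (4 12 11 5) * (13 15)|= |(4 12 11 5)(6 17 10 8)(13 15)|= 4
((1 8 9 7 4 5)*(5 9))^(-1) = ((1 8 5)(4 9 7))^(-1) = (1 5 8)(4 7 9)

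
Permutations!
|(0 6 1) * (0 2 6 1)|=|(0 1 2 6)|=4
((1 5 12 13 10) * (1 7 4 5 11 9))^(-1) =((1 11 9)(4 5 12 13 10 7))^(-1) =(1 9 11)(4 7 10 13 12 5)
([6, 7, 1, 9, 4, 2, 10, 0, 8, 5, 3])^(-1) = [7, 2, 5, 10, 4, 9, 0, 1, 8, 3, 6]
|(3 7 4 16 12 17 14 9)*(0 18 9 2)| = 11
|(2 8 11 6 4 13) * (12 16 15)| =6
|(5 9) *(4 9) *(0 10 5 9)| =4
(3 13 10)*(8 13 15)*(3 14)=[0, 1, 2, 15, 4, 5, 6, 7, 13, 9, 14, 11, 12, 10, 3, 8]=(3 15 8 13 10 14)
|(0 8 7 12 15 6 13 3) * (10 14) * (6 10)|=10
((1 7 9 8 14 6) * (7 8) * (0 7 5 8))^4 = (0 8)(1 5)(6 9)(7 14)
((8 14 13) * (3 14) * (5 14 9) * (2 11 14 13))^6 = (14)(3 9 5 13 8)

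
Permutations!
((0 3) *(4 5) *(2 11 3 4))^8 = ((0 4 5 2 11 3))^8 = (0 5 11)(2 3 4)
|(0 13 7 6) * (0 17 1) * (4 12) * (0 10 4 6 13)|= |(1 10 4 12 6 17)(7 13)|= 6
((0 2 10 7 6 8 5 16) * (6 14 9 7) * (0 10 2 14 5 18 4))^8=((0 14 9 7 5 16 10 6 8 18 4))^8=(0 8 16 9 4 6 5 14 18 10 7)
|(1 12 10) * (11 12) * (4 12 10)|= |(1 11 10)(4 12)|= 6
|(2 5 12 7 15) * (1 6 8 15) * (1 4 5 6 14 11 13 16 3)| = 12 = |(1 14 11 13 16 3)(2 6 8 15)(4 5 12 7)|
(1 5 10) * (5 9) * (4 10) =(1 9 5 4 10) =[0, 9, 2, 3, 10, 4, 6, 7, 8, 5, 1]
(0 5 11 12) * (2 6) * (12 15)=(0 5 11 15 12)(2 6)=[5, 1, 6, 3, 4, 11, 2, 7, 8, 9, 10, 15, 0, 13, 14, 12]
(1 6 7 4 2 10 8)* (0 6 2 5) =(0 6 7 4 5)(1 2 10 8) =[6, 2, 10, 3, 5, 0, 7, 4, 1, 9, 8]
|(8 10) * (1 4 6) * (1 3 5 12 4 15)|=10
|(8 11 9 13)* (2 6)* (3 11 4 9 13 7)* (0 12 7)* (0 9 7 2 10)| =30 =|(0 12 2 6 10)(3 11 13 8 4 7)|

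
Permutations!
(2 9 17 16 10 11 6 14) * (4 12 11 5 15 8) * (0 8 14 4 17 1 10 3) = (0 8 17 16 3)(1 10 5 15 14 2 9)(4 12 11 6) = [8, 10, 9, 0, 12, 15, 4, 7, 17, 1, 5, 6, 11, 13, 2, 14, 3, 16]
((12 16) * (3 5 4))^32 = (16)(3 4 5)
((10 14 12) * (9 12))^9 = ((9 12 10 14))^9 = (9 12 10 14)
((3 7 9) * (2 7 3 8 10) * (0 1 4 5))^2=(0 4)(1 5)(2 9 10 7 8)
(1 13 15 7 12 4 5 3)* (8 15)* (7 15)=(15)(1 13 8 7 12 4 5 3)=[0, 13, 2, 1, 5, 3, 6, 12, 7, 9, 10, 11, 4, 8, 14, 15]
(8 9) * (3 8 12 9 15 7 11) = (3 8 15 7 11)(9 12) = [0, 1, 2, 8, 4, 5, 6, 11, 15, 12, 10, 3, 9, 13, 14, 7]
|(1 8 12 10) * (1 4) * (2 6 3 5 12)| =9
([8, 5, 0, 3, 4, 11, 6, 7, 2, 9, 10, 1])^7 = [8, 5, 0, 3, 4, 11, 6, 7, 2, 9, 10, 1]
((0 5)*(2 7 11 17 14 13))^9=(0 5)(2 17)(7 14)(11 13)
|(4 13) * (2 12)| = 2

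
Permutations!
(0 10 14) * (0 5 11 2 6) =(0 10 14 5 11 2 6) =[10, 1, 6, 3, 4, 11, 0, 7, 8, 9, 14, 2, 12, 13, 5]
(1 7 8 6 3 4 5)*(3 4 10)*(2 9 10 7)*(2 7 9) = (1 7 8 6 4 5)(3 9 10) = [0, 7, 2, 9, 5, 1, 4, 8, 6, 10, 3]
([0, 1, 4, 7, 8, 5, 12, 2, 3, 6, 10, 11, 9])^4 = (2 7 3 8 4)(6 12 9)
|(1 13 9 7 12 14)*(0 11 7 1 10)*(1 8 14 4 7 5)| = |(0 11 5 1 13 9 8 14 10)(4 7 12)| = 9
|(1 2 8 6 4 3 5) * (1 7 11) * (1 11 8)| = 6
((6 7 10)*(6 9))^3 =(6 9 10 7)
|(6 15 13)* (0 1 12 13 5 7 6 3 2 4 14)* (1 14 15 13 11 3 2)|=|(0 14)(1 12 11 3)(2 4 15 5 7 6 13)|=28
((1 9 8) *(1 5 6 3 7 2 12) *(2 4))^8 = (1 2 7 6 8)(3 5 9 12 4)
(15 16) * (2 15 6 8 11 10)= (2 15 16 6 8 11 10)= [0, 1, 15, 3, 4, 5, 8, 7, 11, 9, 2, 10, 12, 13, 14, 16, 6]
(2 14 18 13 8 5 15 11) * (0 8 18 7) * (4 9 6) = (0 8 5 15 11 2 14 7)(4 9 6)(13 18) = [8, 1, 14, 3, 9, 15, 4, 0, 5, 6, 10, 2, 12, 18, 7, 11, 16, 17, 13]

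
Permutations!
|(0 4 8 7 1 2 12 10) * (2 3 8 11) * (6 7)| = 30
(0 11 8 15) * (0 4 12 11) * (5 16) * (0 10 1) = [10, 0, 2, 3, 12, 16, 6, 7, 15, 9, 1, 8, 11, 13, 14, 4, 5] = (0 10 1)(4 12 11 8 15)(5 16)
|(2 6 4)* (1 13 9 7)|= 12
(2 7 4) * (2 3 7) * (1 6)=(1 6)(3 7 4)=[0, 6, 2, 7, 3, 5, 1, 4]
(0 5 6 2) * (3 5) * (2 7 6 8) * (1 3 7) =(0 7 6 1 3 5 8 2) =[7, 3, 0, 5, 4, 8, 1, 6, 2]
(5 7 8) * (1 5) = (1 5 7 8) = [0, 5, 2, 3, 4, 7, 6, 8, 1]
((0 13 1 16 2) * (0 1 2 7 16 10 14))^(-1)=(0 14 10 1 2 13)(7 16)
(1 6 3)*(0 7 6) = (0 7 6 3 1) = [7, 0, 2, 1, 4, 5, 3, 6]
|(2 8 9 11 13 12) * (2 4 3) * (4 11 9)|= 12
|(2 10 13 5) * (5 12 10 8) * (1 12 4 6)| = 6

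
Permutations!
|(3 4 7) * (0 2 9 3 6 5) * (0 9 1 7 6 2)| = 15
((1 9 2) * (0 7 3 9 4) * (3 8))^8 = ((0 7 8 3 9 2 1 4))^8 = (9)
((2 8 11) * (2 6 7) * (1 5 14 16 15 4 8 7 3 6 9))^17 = ((1 5 14 16 15 4 8 11 9)(2 7)(3 6))^17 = (1 9 11 8 4 15 16 14 5)(2 7)(3 6)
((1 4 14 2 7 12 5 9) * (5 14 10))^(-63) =(1 10 9 4 5)(2 7 12 14)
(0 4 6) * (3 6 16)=[4, 1, 2, 6, 16, 5, 0, 7, 8, 9, 10, 11, 12, 13, 14, 15, 3]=(0 4 16 3 6)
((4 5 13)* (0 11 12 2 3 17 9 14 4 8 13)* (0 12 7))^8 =(17)(0 7 11)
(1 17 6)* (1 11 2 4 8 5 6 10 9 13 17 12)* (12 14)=(1 14 12)(2 4 8 5 6 11)(9 13 17 10)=[0, 14, 4, 3, 8, 6, 11, 7, 5, 13, 9, 2, 1, 17, 12, 15, 16, 10]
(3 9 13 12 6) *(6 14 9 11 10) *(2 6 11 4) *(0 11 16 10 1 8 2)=(0 11 1 8 2 6 3 4)(9 13 12 14)(10 16)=[11, 8, 6, 4, 0, 5, 3, 7, 2, 13, 16, 1, 14, 12, 9, 15, 10]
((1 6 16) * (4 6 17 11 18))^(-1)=(1 16 6 4 18 11 17)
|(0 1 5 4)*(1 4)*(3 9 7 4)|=|(0 3 9 7 4)(1 5)|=10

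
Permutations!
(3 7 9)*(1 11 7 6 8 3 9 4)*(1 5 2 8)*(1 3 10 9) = [0, 11, 8, 6, 5, 2, 3, 4, 10, 1, 9, 7] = (1 11 7 4 5 2 8 10 9)(3 6)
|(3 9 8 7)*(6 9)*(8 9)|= |(9)(3 6 8 7)|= 4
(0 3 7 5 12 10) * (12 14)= (0 3 7 5 14 12 10)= [3, 1, 2, 7, 4, 14, 6, 5, 8, 9, 0, 11, 10, 13, 12]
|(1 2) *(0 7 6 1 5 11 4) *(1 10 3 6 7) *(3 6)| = 6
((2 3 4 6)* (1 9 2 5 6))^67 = ((1 9 2 3 4)(5 6))^67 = (1 2 4 9 3)(5 6)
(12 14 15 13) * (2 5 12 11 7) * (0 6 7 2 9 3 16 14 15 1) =(0 6 7 9 3 16 14 1)(2 5 12 15 13 11) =[6, 0, 5, 16, 4, 12, 7, 9, 8, 3, 10, 2, 15, 11, 1, 13, 14]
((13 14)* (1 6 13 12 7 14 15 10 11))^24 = (15)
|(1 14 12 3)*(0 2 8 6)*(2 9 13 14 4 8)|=10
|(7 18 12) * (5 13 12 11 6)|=|(5 13 12 7 18 11 6)|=7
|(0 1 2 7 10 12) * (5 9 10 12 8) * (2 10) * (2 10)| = 20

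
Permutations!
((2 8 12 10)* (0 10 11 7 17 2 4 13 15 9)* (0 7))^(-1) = (0 11 12 8 2 17 7 9 15 13 4 10)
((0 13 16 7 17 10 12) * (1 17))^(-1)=((0 13 16 7 1 17 10 12))^(-1)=(0 12 10 17 1 7 16 13)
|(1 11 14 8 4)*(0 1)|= 6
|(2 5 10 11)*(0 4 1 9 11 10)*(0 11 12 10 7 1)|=|(0 4)(1 9 12 10 7)(2 5 11)|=30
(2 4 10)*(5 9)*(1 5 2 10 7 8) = (10)(1 5 9 2 4 7 8) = [0, 5, 4, 3, 7, 9, 6, 8, 1, 2, 10]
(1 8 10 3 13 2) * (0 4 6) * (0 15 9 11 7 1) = (0 4 6 15 9 11 7 1 8 10 3 13 2) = [4, 8, 0, 13, 6, 5, 15, 1, 10, 11, 3, 7, 12, 2, 14, 9]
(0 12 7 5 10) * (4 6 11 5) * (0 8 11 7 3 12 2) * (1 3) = (0 2)(1 3 12)(4 6 7)(5 10 8 11) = [2, 3, 0, 12, 6, 10, 7, 4, 11, 9, 8, 5, 1]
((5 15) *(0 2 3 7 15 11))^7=((0 2 3 7 15 5 11))^7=(15)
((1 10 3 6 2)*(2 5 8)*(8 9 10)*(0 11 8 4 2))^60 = (11)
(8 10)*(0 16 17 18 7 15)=(0 16 17 18 7 15)(8 10)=[16, 1, 2, 3, 4, 5, 6, 15, 10, 9, 8, 11, 12, 13, 14, 0, 17, 18, 7]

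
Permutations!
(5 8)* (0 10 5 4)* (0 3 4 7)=[10, 1, 2, 4, 3, 8, 6, 0, 7, 9, 5]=(0 10 5 8 7)(3 4)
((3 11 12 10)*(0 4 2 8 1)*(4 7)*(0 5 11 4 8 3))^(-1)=(0 10 12 11 5 1 8 7)(2 4 3)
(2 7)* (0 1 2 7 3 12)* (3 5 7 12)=(0 1 2 5 7 12)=[1, 2, 5, 3, 4, 7, 6, 12, 8, 9, 10, 11, 0]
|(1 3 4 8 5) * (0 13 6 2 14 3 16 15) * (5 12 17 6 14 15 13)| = 14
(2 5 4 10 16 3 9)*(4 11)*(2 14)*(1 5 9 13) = [0, 5, 9, 13, 10, 11, 6, 7, 8, 14, 16, 4, 12, 1, 2, 15, 3] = (1 5 11 4 10 16 3 13)(2 9 14)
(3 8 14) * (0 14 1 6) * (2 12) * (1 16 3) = (0 14 1 6)(2 12)(3 8 16) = [14, 6, 12, 8, 4, 5, 0, 7, 16, 9, 10, 11, 2, 13, 1, 15, 3]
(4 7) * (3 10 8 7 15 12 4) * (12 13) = [0, 1, 2, 10, 15, 5, 6, 3, 7, 9, 8, 11, 4, 12, 14, 13] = (3 10 8 7)(4 15 13 12)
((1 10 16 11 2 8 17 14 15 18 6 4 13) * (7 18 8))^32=((1 10 16 11 2 7 18 6 4 13)(8 17 14 15))^32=(1 16 2 18 4)(6 13 10 11 7)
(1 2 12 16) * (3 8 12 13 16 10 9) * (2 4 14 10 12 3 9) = (1 4 14 10 2 13 16)(3 8) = [0, 4, 13, 8, 14, 5, 6, 7, 3, 9, 2, 11, 12, 16, 10, 15, 1]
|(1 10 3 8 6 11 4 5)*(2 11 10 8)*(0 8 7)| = 11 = |(0 8 6 10 3 2 11 4 5 1 7)|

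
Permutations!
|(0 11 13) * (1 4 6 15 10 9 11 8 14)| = 11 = |(0 8 14 1 4 6 15 10 9 11 13)|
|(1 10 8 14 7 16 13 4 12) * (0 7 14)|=|(0 7 16 13 4 12 1 10 8)|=9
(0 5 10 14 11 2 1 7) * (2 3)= (0 5 10 14 11 3 2 1 7)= [5, 7, 1, 2, 4, 10, 6, 0, 8, 9, 14, 3, 12, 13, 11]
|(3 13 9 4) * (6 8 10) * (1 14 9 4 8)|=|(1 14 9 8 10 6)(3 13 4)|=6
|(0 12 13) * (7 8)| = |(0 12 13)(7 8)| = 6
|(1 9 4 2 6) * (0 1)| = 6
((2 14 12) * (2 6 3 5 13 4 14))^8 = ((3 5 13 4 14 12 6))^8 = (3 5 13 4 14 12 6)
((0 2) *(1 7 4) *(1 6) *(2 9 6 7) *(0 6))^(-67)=((0 9)(1 2 6)(4 7))^(-67)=(0 9)(1 6 2)(4 7)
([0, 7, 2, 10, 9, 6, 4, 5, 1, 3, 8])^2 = [0, 5, 2, 8, 3, 4, 9, 6, 7, 10, 1]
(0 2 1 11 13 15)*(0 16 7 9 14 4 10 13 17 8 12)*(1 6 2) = (0 1 11 17 8 12)(2 6)(4 10 13 15 16 7 9 14) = [1, 11, 6, 3, 10, 5, 2, 9, 12, 14, 13, 17, 0, 15, 4, 16, 7, 8]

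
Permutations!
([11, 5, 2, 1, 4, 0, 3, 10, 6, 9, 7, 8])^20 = [5, 3, 2, 6, 4, 1, 8, 7, 11, 9, 10, 0]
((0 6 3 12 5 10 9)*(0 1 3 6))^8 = (1 12 10)(3 5 9)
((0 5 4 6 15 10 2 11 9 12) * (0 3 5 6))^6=((0 6 15 10 2 11 9 12 3 5 4))^6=(0 9 6 12 15 3 10 5 2 4 11)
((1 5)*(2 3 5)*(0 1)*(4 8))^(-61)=(0 5 3 2 1)(4 8)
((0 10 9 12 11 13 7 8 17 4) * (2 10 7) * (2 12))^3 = ((0 7 8 17 4)(2 10 9)(11 13 12))^3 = (0 17 7 4 8)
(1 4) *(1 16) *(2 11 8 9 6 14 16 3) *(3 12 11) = [0, 4, 3, 2, 12, 5, 14, 7, 9, 6, 10, 8, 11, 13, 16, 15, 1] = (1 4 12 11 8 9 6 14 16)(2 3)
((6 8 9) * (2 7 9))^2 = ((2 7 9 6 8))^2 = (2 9 8 7 6)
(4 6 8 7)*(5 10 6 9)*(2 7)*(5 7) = (2 5 10 6 8)(4 9 7) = [0, 1, 5, 3, 9, 10, 8, 4, 2, 7, 6]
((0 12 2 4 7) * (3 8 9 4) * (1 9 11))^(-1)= (0 7 4 9 1 11 8 3 2 12)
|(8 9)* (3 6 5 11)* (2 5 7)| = 6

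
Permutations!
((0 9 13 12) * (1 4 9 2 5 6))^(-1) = ((0 2 5 6 1 4 9 13 12))^(-1) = (0 12 13 9 4 1 6 5 2)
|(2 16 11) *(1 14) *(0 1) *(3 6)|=|(0 1 14)(2 16 11)(3 6)|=6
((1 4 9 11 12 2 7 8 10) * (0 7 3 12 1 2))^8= ((0 7 8 10 2 3 12)(1 4 9 11))^8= (0 7 8 10 2 3 12)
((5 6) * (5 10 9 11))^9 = (5 11 9 10 6)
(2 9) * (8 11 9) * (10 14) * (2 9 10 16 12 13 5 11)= [0, 1, 8, 3, 4, 11, 6, 7, 2, 9, 14, 10, 13, 5, 16, 15, 12]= (2 8)(5 11 10 14 16 12 13)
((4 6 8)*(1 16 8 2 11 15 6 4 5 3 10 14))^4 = ((1 16 8 5 3 10 14)(2 11 15 6))^4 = (1 3 16 10 8 14 5)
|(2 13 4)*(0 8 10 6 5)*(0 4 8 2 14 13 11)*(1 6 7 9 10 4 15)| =|(0 2 11)(1 6 5 15)(4 14 13 8)(7 9 10)| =12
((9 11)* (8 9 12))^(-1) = (8 12 11 9)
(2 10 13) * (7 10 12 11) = (2 12 11 7 10 13) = [0, 1, 12, 3, 4, 5, 6, 10, 8, 9, 13, 7, 11, 2]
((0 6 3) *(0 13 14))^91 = ((0 6 3 13 14))^91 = (0 6 3 13 14)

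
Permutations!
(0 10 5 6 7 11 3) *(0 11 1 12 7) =(0 10 5 6)(1 12 7)(3 11) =[10, 12, 2, 11, 4, 6, 0, 1, 8, 9, 5, 3, 7]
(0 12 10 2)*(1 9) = [12, 9, 0, 3, 4, 5, 6, 7, 8, 1, 2, 11, 10] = (0 12 10 2)(1 9)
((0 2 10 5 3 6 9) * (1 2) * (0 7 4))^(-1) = (0 4 7 9 6 3 5 10 2 1)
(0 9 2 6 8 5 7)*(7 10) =[9, 1, 6, 3, 4, 10, 8, 0, 5, 2, 7] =(0 9 2 6 8 5 10 7)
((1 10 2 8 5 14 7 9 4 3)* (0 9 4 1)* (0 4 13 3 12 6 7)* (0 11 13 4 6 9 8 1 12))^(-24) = ((0 8 5 14 11 13 3 6 7 4)(1 10 2)(9 12))^(-24) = (0 3 5 7 11)(4 13 8 6 14)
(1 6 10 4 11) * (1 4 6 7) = (1 7)(4 11)(6 10) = [0, 7, 2, 3, 11, 5, 10, 1, 8, 9, 6, 4]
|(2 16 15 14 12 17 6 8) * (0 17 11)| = 10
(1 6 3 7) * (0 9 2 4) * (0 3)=(0 9 2 4 3 7 1 6)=[9, 6, 4, 7, 3, 5, 0, 1, 8, 2]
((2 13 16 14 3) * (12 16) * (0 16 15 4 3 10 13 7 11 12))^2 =(0 14 13 16 10)(2 11 15 3 7 12 4)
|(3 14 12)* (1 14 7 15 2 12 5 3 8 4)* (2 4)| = 21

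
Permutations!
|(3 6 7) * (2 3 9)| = 5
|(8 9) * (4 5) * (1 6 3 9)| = 10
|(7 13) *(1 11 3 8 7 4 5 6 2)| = |(1 11 3 8 7 13 4 5 6 2)| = 10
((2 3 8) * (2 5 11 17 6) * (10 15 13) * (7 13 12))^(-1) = (2 6 17 11 5 8 3)(7 12 15 10 13)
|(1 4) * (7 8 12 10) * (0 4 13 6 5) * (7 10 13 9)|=|(0 4 1 9 7 8 12 13 6 5)|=10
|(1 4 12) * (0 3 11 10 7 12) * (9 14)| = |(0 3 11 10 7 12 1 4)(9 14)| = 8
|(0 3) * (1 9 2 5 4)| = |(0 3)(1 9 2 5 4)| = 10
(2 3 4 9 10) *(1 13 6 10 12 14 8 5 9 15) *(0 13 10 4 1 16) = [13, 10, 3, 1, 15, 9, 4, 7, 5, 12, 2, 11, 14, 6, 8, 16, 0] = (0 13 6 4 15 16)(1 10 2 3)(5 9 12 14 8)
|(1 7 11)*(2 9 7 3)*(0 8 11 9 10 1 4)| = |(0 8 11 4)(1 3 2 10)(7 9)| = 4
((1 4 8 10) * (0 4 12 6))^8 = (0 4 8 10 1 12 6)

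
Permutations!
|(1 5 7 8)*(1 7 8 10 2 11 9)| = |(1 5 8 7 10 2 11 9)| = 8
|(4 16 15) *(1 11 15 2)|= 6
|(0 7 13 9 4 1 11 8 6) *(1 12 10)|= 11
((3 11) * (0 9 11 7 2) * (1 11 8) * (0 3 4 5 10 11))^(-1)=((0 9 8 1)(2 3 7)(4 5 10 11))^(-1)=(0 1 8 9)(2 7 3)(4 11 10 5)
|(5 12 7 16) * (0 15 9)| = 12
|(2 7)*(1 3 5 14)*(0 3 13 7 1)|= 4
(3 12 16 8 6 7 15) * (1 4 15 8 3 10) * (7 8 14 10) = (1 4 15 7 14 10)(3 12 16)(6 8) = [0, 4, 2, 12, 15, 5, 8, 14, 6, 9, 1, 11, 16, 13, 10, 7, 3]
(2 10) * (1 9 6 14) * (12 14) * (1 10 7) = (1 9 6 12 14 10 2 7) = [0, 9, 7, 3, 4, 5, 12, 1, 8, 6, 2, 11, 14, 13, 10]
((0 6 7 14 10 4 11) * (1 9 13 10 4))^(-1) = ((0 6 7 14 4 11)(1 9 13 10))^(-1) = (0 11 4 14 7 6)(1 10 13 9)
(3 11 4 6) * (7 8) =(3 11 4 6)(7 8) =[0, 1, 2, 11, 6, 5, 3, 8, 7, 9, 10, 4]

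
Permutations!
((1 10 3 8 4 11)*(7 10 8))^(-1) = (1 11 4 8)(3 10 7) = ((1 8 4 11)(3 7 10))^(-1)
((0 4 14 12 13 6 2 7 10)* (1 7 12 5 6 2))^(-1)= ((0 4 14 5 6 1 7 10)(2 12 13))^(-1)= (0 10 7 1 6 5 14 4)(2 13 12)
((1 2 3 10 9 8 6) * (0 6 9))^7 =(0 6 1 2 3 10)(8 9)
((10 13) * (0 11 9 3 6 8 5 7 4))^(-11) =(0 7 8 3 11 4 5 6 9)(10 13) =((0 11 9 3 6 8 5 7 4)(10 13))^(-11)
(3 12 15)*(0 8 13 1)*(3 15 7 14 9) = (15)(0 8 13 1)(3 12 7 14 9) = [8, 0, 2, 12, 4, 5, 6, 14, 13, 3, 10, 11, 7, 1, 9, 15]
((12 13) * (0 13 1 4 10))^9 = ((0 13 12 1 4 10))^9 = (0 1)(4 13)(10 12)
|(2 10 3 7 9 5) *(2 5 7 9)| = 5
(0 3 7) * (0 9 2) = (0 3 7 9 2) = [3, 1, 0, 7, 4, 5, 6, 9, 8, 2]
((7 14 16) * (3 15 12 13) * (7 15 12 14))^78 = ((3 12 13)(14 16 15))^78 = (16)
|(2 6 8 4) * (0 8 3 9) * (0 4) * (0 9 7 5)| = |(0 8 9 4 2 6 3 7 5)| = 9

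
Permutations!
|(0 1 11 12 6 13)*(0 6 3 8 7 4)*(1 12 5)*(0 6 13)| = |(13)(0 12 3 8 7 4 6)(1 11 5)| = 21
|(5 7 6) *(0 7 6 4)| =|(0 7 4)(5 6)| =6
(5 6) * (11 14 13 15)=(5 6)(11 14 13 15)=[0, 1, 2, 3, 4, 6, 5, 7, 8, 9, 10, 14, 12, 15, 13, 11]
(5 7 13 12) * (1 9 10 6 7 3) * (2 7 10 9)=(1 2 7 13 12 5 3)(6 10)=[0, 2, 7, 1, 4, 3, 10, 13, 8, 9, 6, 11, 5, 12]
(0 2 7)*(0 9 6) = (0 2 7 9 6) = [2, 1, 7, 3, 4, 5, 0, 9, 8, 6]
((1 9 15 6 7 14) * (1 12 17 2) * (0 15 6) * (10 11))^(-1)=(0 15)(1 2 17 12 14 7 6 9)(10 11)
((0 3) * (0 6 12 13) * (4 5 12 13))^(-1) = (0 13 6 3)(4 12 5)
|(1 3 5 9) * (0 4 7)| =12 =|(0 4 7)(1 3 5 9)|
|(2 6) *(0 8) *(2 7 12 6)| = 6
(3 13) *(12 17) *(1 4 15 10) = (1 4 15 10)(3 13)(12 17) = [0, 4, 2, 13, 15, 5, 6, 7, 8, 9, 1, 11, 17, 3, 14, 10, 16, 12]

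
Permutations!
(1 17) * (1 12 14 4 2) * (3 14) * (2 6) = (1 17 12 3 14 4 6 2) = [0, 17, 1, 14, 6, 5, 2, 7, 8, 9, 10, 11, 3, 13, 4, 15, 16, 12]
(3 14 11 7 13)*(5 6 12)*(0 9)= (0 9)(3 14 11 7 13)(5 6 12)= [9, 1, 2, 14, 4, 6, 12, 13, 8, 0, 10, 7, 5, 3, 11]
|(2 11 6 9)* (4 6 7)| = 6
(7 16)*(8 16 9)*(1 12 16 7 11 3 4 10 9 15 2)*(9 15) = [0, 12, 1, 4, 10, 5, 6, 9, 7, 8, 15, 3, 16, 13, 14, 2, 11] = (1 12 16 11 3 4 10 15 2)(7 9 8)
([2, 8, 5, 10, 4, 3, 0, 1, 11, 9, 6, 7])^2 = (0 5 10)(1 11)(2 3 6)(7 8)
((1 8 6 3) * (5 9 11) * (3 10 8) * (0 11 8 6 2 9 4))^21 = (0 11 5 4)(1 3)(6 10)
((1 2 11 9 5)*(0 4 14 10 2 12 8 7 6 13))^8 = ((0 4 14 10 2 11 9 5 1 12 8 7 6 13))^8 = (0 1 14 8 2 6 9)(4 12 10 7 11 13 5)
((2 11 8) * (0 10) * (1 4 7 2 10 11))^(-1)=((0 11 8 10)(1 4 7 2))^(-1)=(0 10 8 11)(1 2 7 4)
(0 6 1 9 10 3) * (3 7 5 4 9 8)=(0 6 1 8 3)(4 9 10 7 5)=[6, 8, 2, 0, 9, 4, 1, 5, 3, 10, 7]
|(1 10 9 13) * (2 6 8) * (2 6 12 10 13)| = |(1 13)(2 12 10 9)(6 8)| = 4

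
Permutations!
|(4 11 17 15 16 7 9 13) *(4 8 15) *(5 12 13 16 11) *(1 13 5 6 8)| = |(1 13)(4 6 8 15 11 17)(5 12)(7 9 16)| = 6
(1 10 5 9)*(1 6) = (1 10 5 9 6) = [0, 10, 2, 3, 4, 9, 1, 7, 8, 6, 5]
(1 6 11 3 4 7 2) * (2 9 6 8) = (1 8 2)(3 4 7 9 6 11) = [0, 8, 1, 4, 7, 5, 11, 9, 2, 6, 10, 3]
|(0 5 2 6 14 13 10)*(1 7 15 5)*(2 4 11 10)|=8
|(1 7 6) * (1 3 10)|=5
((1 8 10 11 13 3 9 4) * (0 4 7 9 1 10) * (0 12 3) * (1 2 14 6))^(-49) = (14)(0 4 10 11 13)(7 9)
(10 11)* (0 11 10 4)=(0 11 4)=[11, 1, 2, 3, 0, 5, 6, 7, 8, 9, 10, 4]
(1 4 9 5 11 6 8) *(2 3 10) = (1 4 9 5 11 6 8)(2 3 10) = [0, 4, 3, 10, 9, 11, 8, 7, 1, 5, 2, 6]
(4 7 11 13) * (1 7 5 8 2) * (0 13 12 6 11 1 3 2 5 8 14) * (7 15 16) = (0 13 4 8 5 14)(1 15 16 7)(2 3)(6 11 12) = [13, 15, 3, 2, 8, 14, 11, 1, 5, 9, 10, 12, 6, 4, 0, 16, 7]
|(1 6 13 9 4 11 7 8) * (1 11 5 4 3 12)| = |(1 6 13 9 3 12)(4 5)(7 8 11)| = 6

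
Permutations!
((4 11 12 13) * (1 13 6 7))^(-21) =((1 13 4 11 12 6 7))^(-21) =(13)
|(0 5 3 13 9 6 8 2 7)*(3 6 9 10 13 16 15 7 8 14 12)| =|(0 5 6 14 12 3 16 15 7)(2 8)(10 13)| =18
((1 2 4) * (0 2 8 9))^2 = ((0 2 4 1 8 9))^2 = (0 4 8)(1 9 2)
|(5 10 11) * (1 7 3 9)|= |(1 7 3 9)(5 10 11)|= 12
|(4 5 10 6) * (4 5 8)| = |(4 8)(5 10 6)| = 6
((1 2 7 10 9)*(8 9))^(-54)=((1 2 7 10 8 9))^(-54)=(10)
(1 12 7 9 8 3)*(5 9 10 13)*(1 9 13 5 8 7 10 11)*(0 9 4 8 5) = [9, 12, 2, 4, 8, 13, 6, 11, 3, 7, 0, 1, 10, 5] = (0 9 7 11 1 12 10)(3 4 8)(5 13)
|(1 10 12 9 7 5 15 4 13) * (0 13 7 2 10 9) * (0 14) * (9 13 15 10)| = 8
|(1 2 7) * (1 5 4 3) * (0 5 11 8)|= |(0 5 4 3 1 2 7 11 8)|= 9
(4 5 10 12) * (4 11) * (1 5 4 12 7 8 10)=[0, 5, 2, 3, 4, 1, 6, 8, 10, 9, 7, 12, 11]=(1 5)(7 8 10)(11 12)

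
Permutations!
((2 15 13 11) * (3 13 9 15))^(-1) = ((2 3 13 11)(9 15))^(-1) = (2 11 13 3)(9 15)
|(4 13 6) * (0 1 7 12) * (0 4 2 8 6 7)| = |(0 1)(2 8 6)(4 13 7 12)| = 12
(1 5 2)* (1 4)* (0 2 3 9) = [2, 5, 4, 9, 1, 3, 6, 7, 8, 0] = (0 2 4 1 5 3 9)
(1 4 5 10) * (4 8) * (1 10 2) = [0, 8, 1, 3, 5, 2, 6, 7, 4, 9, 10] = (10)(1 8 4 5 2)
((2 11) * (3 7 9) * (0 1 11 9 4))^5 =(0 3 11 4 9 1 7 2)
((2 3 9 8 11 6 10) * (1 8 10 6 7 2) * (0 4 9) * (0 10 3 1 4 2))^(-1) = ((0 2 1 8 11 7)(3 10 4 9))^(-1) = (0 7 11 8 1 2)(3 9 4 10)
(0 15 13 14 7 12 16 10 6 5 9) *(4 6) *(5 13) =(0 15 5 9)(4 6 13 14 7 12 16 10) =[15, 1, 2, 3, 6, 9, 13, 12, 8, 0, 4, 11, 16, 14, 7, 5, 10]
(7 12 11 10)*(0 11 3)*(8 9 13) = (0 11 10 7 12 3)(8 9 13) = [11, 1, 2, 0, 4, 5, 6, 12, 9, 13, 7, 10, 3, 8]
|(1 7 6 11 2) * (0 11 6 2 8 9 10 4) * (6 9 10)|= 30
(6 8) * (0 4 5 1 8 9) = (0 4 5 1 8 6 9) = [4, 8, 2, 3, 5, 1, 9, 7, 6, 0]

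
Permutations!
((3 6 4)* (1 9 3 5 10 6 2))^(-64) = ((1 9 3 2)(4 5 10 6))^(-64) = (10)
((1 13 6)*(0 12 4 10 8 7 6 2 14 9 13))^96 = (14)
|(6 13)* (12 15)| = 2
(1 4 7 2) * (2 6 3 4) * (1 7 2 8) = [0, 8, 7, 4, 2, 5, 3, 6, 1] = (1 8)(2 7 6 3 4)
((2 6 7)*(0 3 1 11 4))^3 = ((0 3 1 11 4)(2 6 7))^3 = (0 11 3 4 1)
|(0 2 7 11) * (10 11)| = |(0 2 7 10 11)| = 5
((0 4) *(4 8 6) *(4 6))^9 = ((0 8 4))^9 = (8)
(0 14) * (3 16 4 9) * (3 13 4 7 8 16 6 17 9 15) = (0 14)(3 6 17 9 13 4 15)(7 8 16) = [14, 1, 2, 6, 15, 5, 17, 8, 16, 13, 10, 11, 12, 4, 0, 3, 7, 9]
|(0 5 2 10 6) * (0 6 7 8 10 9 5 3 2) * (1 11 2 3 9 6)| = 12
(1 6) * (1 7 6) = [0, 1, 2, 3, 4, 5, 7, 6] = (6 7)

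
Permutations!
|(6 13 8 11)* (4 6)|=5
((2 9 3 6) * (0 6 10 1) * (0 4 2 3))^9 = ((0 6 3 10 1 4 2 9))^9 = (0 6 3 10 1 4 2 9)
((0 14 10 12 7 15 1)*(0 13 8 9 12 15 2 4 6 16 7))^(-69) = (0 15 8)(1 9 14)(2 4 6 16 7)(10 13 12)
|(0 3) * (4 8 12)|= 6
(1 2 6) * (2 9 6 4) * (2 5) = [0, 9, 4, 3, 5, 2, 1, 7, 8, 6] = (1 9 6)(2 4 5)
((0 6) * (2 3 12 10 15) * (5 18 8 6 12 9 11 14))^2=((0 12 10 15 2 3 9 11 14 5 18 8 6))^2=(0 10 2 9 14 18 6 12 15 3 11 5 8)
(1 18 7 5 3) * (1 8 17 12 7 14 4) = (1 18 14 4)(3 8 17 12 7 5) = [0, 18, 2, 8, 1, 3, 6, 5, 17, 9, 10, 11, 7, 13, 4, 15, 16, 12, 14]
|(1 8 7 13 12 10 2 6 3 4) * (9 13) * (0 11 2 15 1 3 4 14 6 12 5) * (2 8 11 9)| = |(0 9 13 5)(1 11 8 7 2 12 10 15)(3 14 6 4)| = 8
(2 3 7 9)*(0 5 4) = [5, 1, 3, 7, 0, 4, 6, 9, 8, 2] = (0 5 4)(2 3 7 9)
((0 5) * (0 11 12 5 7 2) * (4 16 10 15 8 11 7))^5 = (0 8 2 15 7 10 5 16 12 4 11)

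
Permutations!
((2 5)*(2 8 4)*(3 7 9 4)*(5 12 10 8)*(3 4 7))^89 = (2 4 8 10 12)(7 9)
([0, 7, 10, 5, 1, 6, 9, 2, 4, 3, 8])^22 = (1 8 2)(3 6)(4 10 7)(5 9)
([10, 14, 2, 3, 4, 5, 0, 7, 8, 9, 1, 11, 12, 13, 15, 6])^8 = (0 1 15)(6 10 14)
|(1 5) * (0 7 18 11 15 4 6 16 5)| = 10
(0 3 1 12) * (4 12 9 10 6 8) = (0 3 1 9 10 6 8 4 12) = [3, 9, 2, 1, 12, 5, 8, 7, 4, 10, 6, 11, 0]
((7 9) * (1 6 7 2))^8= ((1 6 7 9 2))^8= (1 9 6 2 7)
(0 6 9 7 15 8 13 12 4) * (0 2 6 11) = (0 11)(2 6 9 7 15 8 13 12 4) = [11, 1, 6, 3, 2, 5, 9, 15, 13, 7, 10, 0, 4, 12, 14, 8]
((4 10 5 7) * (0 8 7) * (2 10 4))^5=(0 5 10 2 7 8)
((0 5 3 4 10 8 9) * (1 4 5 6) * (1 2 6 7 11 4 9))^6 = (0 1 10 11)(4 7 9 8)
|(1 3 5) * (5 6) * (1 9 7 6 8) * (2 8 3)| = 12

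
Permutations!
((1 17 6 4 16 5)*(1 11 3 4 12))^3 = ((1 17 6 12)(3 4 16 5 11))^3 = (1 12 6 17)(3 5 4 11 16)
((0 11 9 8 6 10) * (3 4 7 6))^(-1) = (0 10 6 7 4 3 8 9 11)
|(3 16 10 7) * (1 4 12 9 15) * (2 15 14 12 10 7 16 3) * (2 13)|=24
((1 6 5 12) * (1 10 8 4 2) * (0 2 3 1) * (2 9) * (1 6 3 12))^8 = (12)(0 2 9)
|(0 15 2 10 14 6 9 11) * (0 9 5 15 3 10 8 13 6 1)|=|(0 3 10 14 1)(2 8 13 6 5 15)(9 11)|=30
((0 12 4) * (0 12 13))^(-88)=((0 13)(4 12))^(-88)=(13)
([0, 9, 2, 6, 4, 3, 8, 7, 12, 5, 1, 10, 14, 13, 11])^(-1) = [0, 10, 2, 5, 4, 9, 3, 7, 6, 1, 11, 14, 8, 13, 12]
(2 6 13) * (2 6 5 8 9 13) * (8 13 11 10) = (2 5 13 6)(8 9 11 10) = [0, 1, 5, 3, 4, 13, 2, 7, 9, 11, 8, 10, 12, 6]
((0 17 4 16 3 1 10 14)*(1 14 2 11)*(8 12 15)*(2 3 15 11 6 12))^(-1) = ((0 17 4 16 15 8 2 6 12 11 1 10 3 14))^(-1) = (0 14 3 10 1 11 12 6 2 8 15 16 4 17)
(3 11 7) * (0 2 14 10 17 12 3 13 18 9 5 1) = (0 2 14 10 17 12 3 11 7 13 18 9 5 1) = [2, 0, 14, 11, 4, 1, 6, 13, 8, 5, 17, 7, 3, 18, 10, 15, 16, 12, 9]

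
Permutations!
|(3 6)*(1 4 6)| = |(1 4 6 3)| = 4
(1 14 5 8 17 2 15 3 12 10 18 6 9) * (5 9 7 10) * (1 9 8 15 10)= [0, 14, 10, 12, 4, 15, 7, 1, 17, 9, 18, 11, 5, 13, 8, 3, 16, 2, 6]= (1 14 8 17 2 10 18 6 7)(3 12 5 15)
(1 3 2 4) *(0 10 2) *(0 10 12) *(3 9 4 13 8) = (0 12)(1 9 4)(2 13 8 3 10) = [12, 9, 13, 10, 1, 5, 6, 7, 3, 4, 2, 11, 0, 8]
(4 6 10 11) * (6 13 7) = (4 13 7 6 10 11) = [0, 1, 2, 3, 13, 5, 10, 6, 8, 9, 11, 4, 12, 7]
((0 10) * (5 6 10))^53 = (0 5 6 10)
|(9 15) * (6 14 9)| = 4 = |(6 14 9 15)|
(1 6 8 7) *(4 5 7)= (1 6 8 4 5 7)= [0, 6, 2, 3, 5, 7, 8, 1, 4]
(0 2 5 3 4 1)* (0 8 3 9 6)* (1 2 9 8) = (0 9 6)(2 5 8 3 4) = [9, 1, 5, 4, 2, 8, 0, 7, 3, 6]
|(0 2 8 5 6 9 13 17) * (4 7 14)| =24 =|(0 2 8 5 6 9 13 17)(4 7 14)|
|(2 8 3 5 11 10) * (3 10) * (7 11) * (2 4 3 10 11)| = |(2 8 11 10 4 3 5 7)| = 8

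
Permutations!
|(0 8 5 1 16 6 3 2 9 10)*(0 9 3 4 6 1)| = 6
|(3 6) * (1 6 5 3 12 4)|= 4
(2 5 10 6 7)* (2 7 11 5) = [0, 1, 2, 3, 4, 10, 11, 7, 8, 9, 6, 5] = (5 10 6 11)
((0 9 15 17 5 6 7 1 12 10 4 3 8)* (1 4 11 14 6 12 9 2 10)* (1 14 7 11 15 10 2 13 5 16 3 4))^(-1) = ((0 13 5 12 14 6 11 7 1 9 10 15 17 16 3 8))^(-1) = (0 8 3 16 17 15 10 9 1 7 11 6 14 12 5 13)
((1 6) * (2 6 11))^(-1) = ((1 11 2 6))^(-1) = (1 6 2 11)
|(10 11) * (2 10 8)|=|(2 10 11 8)|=4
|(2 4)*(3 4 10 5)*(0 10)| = |(0 10 5 3 4 2)| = 6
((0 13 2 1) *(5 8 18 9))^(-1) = ((0 13 2 1)(5 8 18 9))^(-1) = (0 1 2 13)(5 9 18 8)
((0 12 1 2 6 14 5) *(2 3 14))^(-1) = (0 5 14 3 1 12)(2 6) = ((0 12 1 3 14 5)(2 6))^(-1)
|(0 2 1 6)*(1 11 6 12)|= 4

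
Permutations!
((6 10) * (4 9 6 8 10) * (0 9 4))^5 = (0 6 9)(8 10)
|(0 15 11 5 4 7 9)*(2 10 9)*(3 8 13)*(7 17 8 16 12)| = |(0 15 11 5 4 17 8 13 3 16 12 7 2 10 9)| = 15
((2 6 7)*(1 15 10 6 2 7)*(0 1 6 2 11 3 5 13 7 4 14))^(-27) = (0 7 3 10)(1 4 5 2)(11 15 14 13)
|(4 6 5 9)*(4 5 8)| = 6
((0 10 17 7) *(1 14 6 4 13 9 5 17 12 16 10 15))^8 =((0 15 1 14 6 4 13 9 5 17 7)(10 12 16))^8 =(0 5 4 1 7 9 6 15 17 13 14)(10 16 12)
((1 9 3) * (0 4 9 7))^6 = (9)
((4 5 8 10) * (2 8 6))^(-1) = (2 6 5 4 10 8)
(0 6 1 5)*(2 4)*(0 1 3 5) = (0 6 3 5 1)(2 4) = [6, 0, 4, 5, 2, 1, 3]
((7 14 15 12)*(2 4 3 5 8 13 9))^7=((2 4 3 5 8 13 9)(7 14 15 12))^7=(7 12 15 14)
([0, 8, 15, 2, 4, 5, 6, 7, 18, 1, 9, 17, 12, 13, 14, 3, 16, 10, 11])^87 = [0, 11, 2, 3, 4, 5, 6, 7, 17, 18, 8, 9, 12, 13, 14, 15, 16, 1, 10]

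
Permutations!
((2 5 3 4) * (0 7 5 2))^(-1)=((0 7 5 3 4))^(-1)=(0 4 3 5 7)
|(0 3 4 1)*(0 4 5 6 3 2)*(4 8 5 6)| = |(0 2)(1 8 5 4)(3 6)| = 4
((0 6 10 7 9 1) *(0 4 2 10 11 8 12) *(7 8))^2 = ((0 6 11 7 9 1 4 2 10 8 12))^2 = (0 11 9 4 10 12 6 7 1 2 8)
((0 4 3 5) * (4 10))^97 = ((0 10 4 3 5))^97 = (0 4 5 10 3)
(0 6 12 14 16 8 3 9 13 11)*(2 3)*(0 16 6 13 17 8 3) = [13, 1, 0, 9, 4, 5, 12, 7, 2, 17, 10, 16, 14, 11, 6, 15, 3, 8] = (0 13 11 16 3 9 17 8 2)(6 12 14)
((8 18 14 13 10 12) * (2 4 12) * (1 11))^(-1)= ((1 11)(2 4 12 8 18 14 13 10))^(-1)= (1 11)(2 10 13 14 18 8 12 4)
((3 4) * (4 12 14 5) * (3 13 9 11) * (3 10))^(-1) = ((3 12 14 5 4 13 9 11 10))^(-1) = (3 10 11 9 13 4 5 14 12)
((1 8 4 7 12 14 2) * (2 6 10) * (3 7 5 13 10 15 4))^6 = (1 6 2 14 10 12 13 7 5 3 4 8 15)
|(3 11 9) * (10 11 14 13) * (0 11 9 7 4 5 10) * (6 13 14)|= |(14)(0 11 7 4 5 10 9 3 6 13)|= 10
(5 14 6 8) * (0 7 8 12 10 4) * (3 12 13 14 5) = (0 7 8 3 12 10 4)(6 13 14) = [7, 1, 2, 12, 0, 5, 13, 8, 3, 9, 4, 11, 10, 14, 6]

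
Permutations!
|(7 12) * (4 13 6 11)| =4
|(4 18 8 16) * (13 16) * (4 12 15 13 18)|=|(8 18)(12 15 13 16)|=4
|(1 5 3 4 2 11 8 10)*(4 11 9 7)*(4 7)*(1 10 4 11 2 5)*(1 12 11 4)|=20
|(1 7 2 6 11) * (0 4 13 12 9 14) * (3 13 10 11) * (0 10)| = 22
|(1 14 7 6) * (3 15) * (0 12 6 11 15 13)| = 10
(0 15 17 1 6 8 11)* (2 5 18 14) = [15, 6, 5, 3, 4, 18, 8, 7, 11, 9, 10, 0, 12, 13, 2, 17, 16, 1, 14] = (0 15 17 1 6 8 11)(2 5 18 14)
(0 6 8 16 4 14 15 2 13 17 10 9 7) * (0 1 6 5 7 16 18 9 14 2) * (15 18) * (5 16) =(0 16 4 2 13 17 10 14 18 9 5 7 1 6 8 15) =[16, 6, 13, 3, 2, 7, 8, 1, 15, 5, 14, 11, 12, 17, 18, 0, 4, 10, 9]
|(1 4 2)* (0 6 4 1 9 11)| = |(0 6 4 2 9 11)| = 6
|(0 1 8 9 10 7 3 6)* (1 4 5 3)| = 5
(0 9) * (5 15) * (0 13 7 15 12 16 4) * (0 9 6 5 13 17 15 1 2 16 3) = [6, 2, 16, 0, 9, 12, 5, 1, 8, 17, 10, 11, 3, 7, 14, 13, 4, 15] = (0 6 5 12 3)(1 2 16 4 9 17 15 13 7)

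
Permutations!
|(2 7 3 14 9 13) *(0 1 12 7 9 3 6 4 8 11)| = |(0 1 12 7 6 4 8 11)(2 9 13)(3 14)| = 24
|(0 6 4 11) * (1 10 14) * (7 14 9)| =|(0 6 4 11)(1 10 9 7 14)| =20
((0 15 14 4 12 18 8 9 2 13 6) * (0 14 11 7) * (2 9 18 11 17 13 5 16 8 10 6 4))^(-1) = ((0 15 17 13 4 12 11 7)(2 5 16 8 18 10 6 14))^(-1) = (0 7 11 12 4 13 17 15)(2 14 6 10 18 8 16 5)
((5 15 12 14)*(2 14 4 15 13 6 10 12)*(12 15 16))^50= (2 14 5 13 6 10 15)(4 12 16)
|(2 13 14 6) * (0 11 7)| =12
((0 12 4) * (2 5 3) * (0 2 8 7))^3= ((0 12 4 2 5 3 8 7))^3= (0 2 8 12 5 7 4 3)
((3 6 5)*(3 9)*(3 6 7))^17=((3 7)(5 9 6))^17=(3 7)(5 6 9)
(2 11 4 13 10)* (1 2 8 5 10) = (1 2 11 4 13)(5 10 8) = [0, 2, 11, 3, 13, 10, 6, 7, 5, 9, 8, 4, 12, 1]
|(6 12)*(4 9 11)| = |(4 9 11)(6 12)| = 6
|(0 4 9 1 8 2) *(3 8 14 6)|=|(0 4 9 1 14 6 3 8 2)|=9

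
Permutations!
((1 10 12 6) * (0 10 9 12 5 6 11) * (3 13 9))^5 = (0 3)(1 11)(5 9)(6 12)(10 13)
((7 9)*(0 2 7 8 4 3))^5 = (0 4 9 2 3 8 7)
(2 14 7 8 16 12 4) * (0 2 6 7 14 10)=(0 2 10)(4 6 7 8 16 12)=[2, 1, 10, 3, 6, 5, 7, 8, 16, 9, 0, 11, 4, 13, 14, 15, 12]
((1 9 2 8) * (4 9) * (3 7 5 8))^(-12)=(1 3)(2 8)(4 7)(5 9)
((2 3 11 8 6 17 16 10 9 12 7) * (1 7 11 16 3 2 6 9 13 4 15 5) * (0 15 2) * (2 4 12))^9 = (0 10 5 12 7 8 17 2 16 15 13 1 11 6 9 3)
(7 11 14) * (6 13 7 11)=(6 13 7)(11 14)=[0, 1, 2, 3, 4, 5, 13, 6, 8, 9, 10, 14, 12, 7, 11]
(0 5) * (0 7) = (0 5 7) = [5, 1, 2, 3, 4, 7, 6, 0]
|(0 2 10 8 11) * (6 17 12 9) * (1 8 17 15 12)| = |(0 2 10 17 1 8 11)(6 15 12 9)| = 28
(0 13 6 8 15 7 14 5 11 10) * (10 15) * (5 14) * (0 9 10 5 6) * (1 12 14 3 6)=(0 13)(1 12 14 3 6 8 5 11 15 7)(9 10)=[13, 12, 2, 6, 4, 11, 8, 1, 5, 10, 9, 15, 14, 0, 3, 7]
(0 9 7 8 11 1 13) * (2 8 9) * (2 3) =[3, 13, 8, 2, 4, 5, 6, 9, 11, 7, 10, 1, 12, 0] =(0 3 2 8 11 1 13)(7 9)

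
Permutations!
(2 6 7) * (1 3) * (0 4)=(0 4)(1 3)(2 6 7)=[4, 3, 6, 1, 0, 5, 7, 2]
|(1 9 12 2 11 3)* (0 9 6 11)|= |(0 9 12 2)(1 6 11 3)|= 4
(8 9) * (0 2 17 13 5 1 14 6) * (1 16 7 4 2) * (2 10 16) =[1, 14, 17, 3, 10, 2, 0, 4, 9, 8, 16, 11, 12, 5, 6, 15, 7, 13] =(0 1 14 6)(2 17 13 5)(4 10 16 7)(8 9)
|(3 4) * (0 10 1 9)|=|(0 10 1 9)(3 4)|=4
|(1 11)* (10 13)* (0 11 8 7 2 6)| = |(0 11 1 8 7 2 6)(10 13)| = 14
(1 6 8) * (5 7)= (1 6 8)(5 7)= [0, 6, 2, 3, 4, 7, 8, 5, 1]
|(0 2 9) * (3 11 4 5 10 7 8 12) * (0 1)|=8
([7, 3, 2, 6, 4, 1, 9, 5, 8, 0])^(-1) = (0 9 6 3 1 5 7)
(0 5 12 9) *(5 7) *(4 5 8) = (0 7 8 4 5 12 9) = [7, 1, 2, 3, 5, 12, 6, 8, 4, 0, 10, 11, 9]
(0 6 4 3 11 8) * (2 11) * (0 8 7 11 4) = (0 6)(2 4 3)(7 11) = [6, 1, 4, 2, 3, 5, 0, 11, 8, 9, 10, 7]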